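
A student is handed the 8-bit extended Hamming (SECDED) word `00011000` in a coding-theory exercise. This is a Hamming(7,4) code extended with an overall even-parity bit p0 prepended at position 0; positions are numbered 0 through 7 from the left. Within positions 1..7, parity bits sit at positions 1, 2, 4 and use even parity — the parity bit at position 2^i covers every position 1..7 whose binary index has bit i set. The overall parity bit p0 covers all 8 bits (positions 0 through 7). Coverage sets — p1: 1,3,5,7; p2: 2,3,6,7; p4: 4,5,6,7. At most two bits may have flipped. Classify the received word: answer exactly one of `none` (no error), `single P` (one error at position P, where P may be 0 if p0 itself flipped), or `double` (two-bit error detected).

double

s1: b1⊕b3⊕b5⊕b7 = 0⊕1⊕0⊕0 = 1
s2: b2⊕b3⊕b6⊕b7 = 0⊕1⊕0⊕0 = 1
s4: b4⊕b5⊕b6⊕b7 = 1⊕0⊕0⊕0 = 1
Syndrome (s4...s1) = 111 → position 7.
Overall parity (XOR of all 8 bits, including p0): 0⊕0⊕0⊕1⊕1⊕0⊕0⊕0 = 0
Overall=0, syndrome position=7 → double-bit error detected (uncorrectable).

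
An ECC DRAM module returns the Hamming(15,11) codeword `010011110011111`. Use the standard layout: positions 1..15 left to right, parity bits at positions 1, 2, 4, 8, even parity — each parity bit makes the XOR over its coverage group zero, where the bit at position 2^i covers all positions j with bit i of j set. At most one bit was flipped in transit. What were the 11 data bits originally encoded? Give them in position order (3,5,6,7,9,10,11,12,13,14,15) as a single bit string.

s1: b1⊕b3⊕b5⊕b7⊕b9⊕b11⊕b13⊕b15 = 0⊕0⊕1⊕1⊕0⊕1⊕1⊕1 = 1
s2: b2⊕b3⊕b6⊕b7⊕b10⊕b11⊕b14⊕b15 = 1⊕0⊕1⊕1⊕0⊕1⊕1⊕1 = 0
s4: b4⊕b5⊕b6⊕b7⊕b12⊕b13⊕b14⊕b15 = 0⊕1⊕1⊕1⊕1⊕1⊕1⊕1 = 1
s8: b8⊕b9⊕b10⊕b11⊕b12⊕b13⊕b14⊕b15 = 1⊕0⊕0⊕1⊕1⊕1⊕1⊕1 = 0
Syndrome (s8...s1) = 0101 → position 5.
Flip bit 5: corrected codeword = 010001110011111
Data bits at positions 3,5,6,7,9,10,11,12,13,14,15: 00110011111

00110011111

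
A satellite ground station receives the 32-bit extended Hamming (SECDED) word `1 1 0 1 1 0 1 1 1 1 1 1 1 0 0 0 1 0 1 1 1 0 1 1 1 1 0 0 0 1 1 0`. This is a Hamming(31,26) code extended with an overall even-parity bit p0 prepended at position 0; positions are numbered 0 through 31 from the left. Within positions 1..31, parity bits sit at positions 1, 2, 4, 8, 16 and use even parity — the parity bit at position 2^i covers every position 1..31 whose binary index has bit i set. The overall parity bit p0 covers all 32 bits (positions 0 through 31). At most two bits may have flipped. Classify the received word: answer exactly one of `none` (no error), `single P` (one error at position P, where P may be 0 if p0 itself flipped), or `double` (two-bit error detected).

s1: b1⊕b3⊕b5⊕b7⊕b9⊕b11⊕b13⊕b15⊕b17⊕b19⊕b21⊕b23⊕b25⊕b27⊕b29⊕b31 = 1⊕1⊕0⊕1⊕1⊕1⊕0⊕0⊕0⊕1⊕0⊕1⊕1⊕0⊕1⊕0 = 1
s2: b2⊕b3⊕b6⊕b7⊕b10⊕b11⊕b14⊕b15⊕b18⊕b19⊕b22⊕b23⊕b26⊕b27⊕b30⊕b31 = 0⊕1⊕1⊕1⊕1⊕1⊕0⊕0⊕1⊕1⊕1⊕1⊕0⊕0⊕1⊕0 = 0
s4: b4⊕b5⊕b6⊕b7⊕b12⊕b13⊕b14⊕b15⊕b20⊕b21⊕b22⊕b23⊕b28⊕b29⊕b30⊕b31 = 1⊕0⊕1⊕1⊕1⊕0⊕0⊕0⊕1⊕0⊕1⊕1⊕0⊕1⊕1⊕0 = 1
s8: b8⊕b9⊕b10⊕b11⊕b12⊕b13⊕b14⊕b15⊕b24⊕b25⊕b26⊕b27⊕b28⊕b29⊕b30⊕b31 = 1⊕1⊕1⊕1⊕1⊕0⊕0⊕0⊕1⊕1⊕0⊕0⊕0⊕1⊕1⊕0 = 1
s16: b16⊕b17⊕b18⊕b19⊕b20⊕b21⊕b22⊕b23⊕b24⊕b25⊕b26⊕b27⊕b28⊕b29⊕b30⊕b31 = 1⊕0⊕1⊕1⊕1⊕0⊕1⊕1⊕1⊕1⊕0⊕0⊕0⊕1⊕1⊕0 = 0
Syndrome (s16...s1) = 01101 → position 13.
Overall parity (XOR of all 32 bits, including p0): 1⊕1⊕0⊕1⊕1⊕0⊕1⊕1⊕1⊕1⊕1⊕1⊕1⊕0⊕0⊕0⊕1⊕0⊕1⊕1⊕1⊕0⊕1⊕1⊕1⊕1⊕0⊕0⊕0⊕1⊕1⊕0 = 1
Overall=1, syndrome position=13 → single-bit error at position 13.

single 13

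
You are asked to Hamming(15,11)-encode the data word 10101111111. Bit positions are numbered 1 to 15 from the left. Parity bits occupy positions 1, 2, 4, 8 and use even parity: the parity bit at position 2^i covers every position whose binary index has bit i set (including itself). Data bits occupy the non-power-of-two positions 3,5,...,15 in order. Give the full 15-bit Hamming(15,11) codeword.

101101011111111

Place data bits at non-power-of-two positions: b3=1, b5=0, b6=1, b7=0, b9=1, b10=1, b11=1, b12=1, b13=1, b14=1, b15=1.
p1 = XOR of data positions {3,5,7,9,11,13,15} = 1⊕0⊕0⊕1⊕1⊕1⊕1 = 1
p2 = XOR of data positions {3,6,7,10,11,14,15} = 1⊕1⊕0⊕1⊕1⊕1⊕1 = 0
p4 = XOR of data positions {5,6,7,12,13,14,15} = 0⊕1⊕0⊕1⊕1⊕1⊕1 = 1
p8 = XOR of data positions {9,10,11,12,13,14,15} = 1⊕1⊕1⊕1⊕1⊕1⊕1 = 1
Codeword b1..b15 = 101101011111111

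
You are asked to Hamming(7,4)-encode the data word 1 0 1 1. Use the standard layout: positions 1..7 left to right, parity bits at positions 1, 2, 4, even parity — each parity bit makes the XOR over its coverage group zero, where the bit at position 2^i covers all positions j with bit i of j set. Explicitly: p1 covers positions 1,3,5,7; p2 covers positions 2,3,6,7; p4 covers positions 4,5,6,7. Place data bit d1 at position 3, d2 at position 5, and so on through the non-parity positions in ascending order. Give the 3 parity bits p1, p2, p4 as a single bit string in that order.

010

Place data bits at non-power-of-two positions: b3=1, b5=0, b6=1, b7=1.
p1 = XOR of data positions {3,5,7} = 1⊕0⊕1 = 0
p2 = XOR of data positions {3,6,7} = 1⊕1⊕1 = 1
p4 = XOR of data positions {5,6,7} = 0⊕1⊕1 = 0
Parity bits p1,p2,p4 = 010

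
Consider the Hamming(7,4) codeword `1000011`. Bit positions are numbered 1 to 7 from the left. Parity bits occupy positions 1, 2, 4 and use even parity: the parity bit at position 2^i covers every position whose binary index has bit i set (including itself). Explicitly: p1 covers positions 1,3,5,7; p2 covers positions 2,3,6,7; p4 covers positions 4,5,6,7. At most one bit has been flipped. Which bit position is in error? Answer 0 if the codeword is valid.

0

s1: b1⊕b3⊕b5⊕b7 = 1⊕0⊕0⊕1 = 0
s2: b2⊕b3⊕b6⊕b7 = 0⊕0⊕1⊕1 = 0
s4: b4⊕b5⊕b6⊕b7 = 0⊕0⊕1⊕1 = 0
Syndrome (s4...s1) = 000 → position 0 (no error).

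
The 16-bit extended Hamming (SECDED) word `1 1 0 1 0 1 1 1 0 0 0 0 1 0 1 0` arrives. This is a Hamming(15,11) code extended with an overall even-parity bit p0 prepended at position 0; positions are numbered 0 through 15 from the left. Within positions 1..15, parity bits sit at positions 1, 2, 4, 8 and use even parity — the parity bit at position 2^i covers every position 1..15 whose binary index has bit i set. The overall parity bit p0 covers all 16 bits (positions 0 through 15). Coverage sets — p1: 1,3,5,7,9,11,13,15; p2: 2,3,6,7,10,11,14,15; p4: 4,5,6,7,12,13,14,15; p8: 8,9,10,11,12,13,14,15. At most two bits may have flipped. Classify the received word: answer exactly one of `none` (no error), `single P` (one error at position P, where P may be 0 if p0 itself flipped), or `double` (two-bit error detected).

s1: b1⊕b3⊕b5⊕b7⊕b9⊕b11⊕b13⊕b15 = 1⊕1⊕1⊕1⊕0⊕0⊕0⊕0 = 0
s2: b2⊕b3⊕b6⊕b7⊕b10⊕b11⊕b14⊕b15 = 0⊕1⊕1⊕1⊕0⊕0⊕1⊕0 = 0
s4: b4⊕b5⊕b6⊕b7⊕b12⊕b13⊕b14⊕b15 = 0⊕1⊕1⊕1⊕1⊕0⊕1⊕0 = 1
s8: b8⊕b9⊕b10⊕b11⊕b12⊕b13⊕b14⊕b15 = 0⊕0⊕0⊕0⊕1⊕0⊕1⊕0 = 0
Syndrome (s8...s1) = 0100 → position 4.
Overall parity (XOR of all 16 bits, including p0): 1⊕1⊕0⊕1⊕0⊕1⊕1⊕1⊕0⊕0⊕0⊕0⊕1⊕0⊕1⊕0 = 0
Overall=0, syndrome position=4 → double-bit error detected (uncorrectable).

double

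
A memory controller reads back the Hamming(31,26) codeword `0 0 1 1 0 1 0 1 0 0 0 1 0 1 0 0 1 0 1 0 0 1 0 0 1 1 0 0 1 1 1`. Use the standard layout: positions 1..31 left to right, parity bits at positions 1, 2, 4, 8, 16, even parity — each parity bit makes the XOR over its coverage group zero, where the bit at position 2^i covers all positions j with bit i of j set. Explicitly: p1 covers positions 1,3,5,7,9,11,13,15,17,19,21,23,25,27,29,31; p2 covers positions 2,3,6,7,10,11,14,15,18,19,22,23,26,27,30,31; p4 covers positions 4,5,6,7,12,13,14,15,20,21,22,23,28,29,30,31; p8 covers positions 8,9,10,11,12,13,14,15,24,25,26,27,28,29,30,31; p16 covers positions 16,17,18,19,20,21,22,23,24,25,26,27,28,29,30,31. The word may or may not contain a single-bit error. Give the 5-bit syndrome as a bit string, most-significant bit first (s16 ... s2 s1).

s1: b1⊕b3⊕b5⊕b7⊕b9⊕b11⊕b13⊕b15⊕b17⊕b19⊕b21⊕b23⊕b25⊕b27⊕b29⊕b31 = 0⊕1⊕0⊕0⊕0⊕0⊕0⊕0⊕1⊕1⊕0⊕0⊕1⊕0⊕1⊕1 = 0
s2: b2⊕b3⊕b6⊕b7⊕b10⊕b11⊕b14⊕b15⊕b18⊕b19⊕b22⊕b23⊕b26⊕b27⊕b30⊕b31 = 0⊕1⊕1⊕0⊕0⊕0⊕1⊕0⊕0⊕1⊕1⊕0⊕1⊕0⊕1⊕1 = 0
s4: b4⊕b5⊕b6⊕b7⊕b12⊕b13⊕b14⊕b15⊕b20⊕b21⊕b22⊕b23⊕b28⊕b29⊕b30⊕b31 = 1⊕0⊕1⊕0⊕1⊕0⊕1⊕0⊕0⊕0⊕1⊕0⊕0⊕1⊕1⊕1 = 0
s8: b8⊕b9⊕b10⊕b11⊕b12⊕b13⊕b14⊕b15⊕b24⊕b25⊕b26⊕b27⊕b28⊕b29⊕b30⊕b31 = 1⊕0⊕0⊕0⊕1⊕0⊕1⊕0⊕0⊕1⊕1⊕0⊕0⊕1⊕1⊕1 = 0
s16: b16⊕b17⊕b18⊕b19⊕b20⊕b21⊕b22⊕b23⊕b24⊕b25⊕b26⊕b27⊕b28⊕b29⊕b30⊕b31 = 0⊕1⊕0⊕1⊕0⊕0⊕1⊕0⊕0⊕1⊕1⊕0⊕0⊕1⊕1⊕1 = 0
Syndrome (s16...s1) = 00000 → position 0 (no error).

00000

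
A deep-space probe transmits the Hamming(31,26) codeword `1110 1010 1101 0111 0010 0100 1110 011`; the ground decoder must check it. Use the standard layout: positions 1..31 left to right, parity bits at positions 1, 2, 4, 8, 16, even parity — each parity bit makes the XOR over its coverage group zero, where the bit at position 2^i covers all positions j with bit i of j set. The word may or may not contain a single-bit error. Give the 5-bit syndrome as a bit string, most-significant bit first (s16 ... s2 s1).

s1: b1⊕b3⊕b5⊕b7⊕b9⊕b11⊕b13⊕b15⊕b17⊕b19⊕b21⊕b23⊕b25⊕b27⊕b29⊕b31 = 1⊕1⊕1⊕1⊕1⊕0⊕0⊕1⊕0⊕1⊕0⊕0⊕1⊕1⊕0⊕1 = 0
s2: b2⊕b3⊕b6⊕b7⊕b10⊕b11⊕b14⊕b15⊕b18⊕b19⊕b22⊕b23⊕b26⊕b27⊕b30⊕b31 = 1⊕1⊕0⊕1⊕1⊕0⊕1⊕1⊕0⊕1⊕1⊕0⊕1⊕1⊕1⊕1 = 0
s4: b4⊕b5⊕b6⊕b7⊕b12⊕b13⊕b14⊕b15⊕b20⊕b21⊕b22⊕b23⊕b28⊕b29⊕b30⊕b31 = 0⊕1⊕0⊕1⊕1⊕0⊕1⊕1⊕0⊕0⊕1⊕0⊕0⊕0⊕1⊕1 = 0
s8: b8⊕b9⊕b10⊕b11⊕b12⊕b13⊕b14⊕b15⊕b24⊕b25⊕b26⊕b27⊕b28⊕b29⊕b30⊕b31 = 0⊕1⊕1⊕0⊕1⊕0⊕1⊕1⊕0⊕1⊕1⊕1⊕0⊕0⊕1⊕1 = 0
s16: b16⊕b17⊕b18⊕b19⊕b20⊕b21⊕b22⊕b23⊕b24⊕b25⊕b26⊕b27⊕b28⊕b29⊕b30⊕b31 = 1⊕0⊕0⊕1⊕0⊕0⊕1⊕0⊕0⊕1⊕1⊕1⊕0⊕0⊕1⊕1 = 0
Syndrome (s16...s1) = 00000 → position 0 (no error).

00000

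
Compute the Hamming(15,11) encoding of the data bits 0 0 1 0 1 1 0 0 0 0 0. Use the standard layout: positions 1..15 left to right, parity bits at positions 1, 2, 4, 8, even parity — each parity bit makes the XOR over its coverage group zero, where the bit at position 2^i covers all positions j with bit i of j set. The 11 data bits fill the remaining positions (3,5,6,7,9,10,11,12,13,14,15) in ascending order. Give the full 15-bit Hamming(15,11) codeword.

Place data bits at non-power-of-two positions: b3=0, b5=0, b6=1, b7=0, b9=1, b10=1, b11=0, b12=0, b13=0, b14=0, b15=0.
p1 = XOR of data positions {3,5,7,9,11,13,15} = 0⊕0⊕0⊕1⊕0⊕0⊕0 = 1
p2 = XOR of data positions {3,6,7,10,11,14,15} = 0⊕1⊕0⊕1⊕0⊕0⊕0 = 0
p4 = XOR of data positions {5,6,7,12,13,14,15} = 0⊕1⊕0⊕0⊕0⊕0⊕0 = 1
p8 = XOR of data positions {9,10,11,12,13,14,15} = 1⊕1⊕0⊕0⊕0⊕0⊕0 = 0
Codeword b1..b15 = 100101001100000

100101001100000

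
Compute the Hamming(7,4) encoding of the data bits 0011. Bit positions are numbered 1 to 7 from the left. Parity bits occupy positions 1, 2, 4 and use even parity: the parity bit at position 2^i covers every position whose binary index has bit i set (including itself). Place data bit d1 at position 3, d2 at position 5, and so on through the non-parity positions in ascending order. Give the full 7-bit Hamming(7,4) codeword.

1000011

Place data bits at non-power-of-two positions: b3=0, b5=0, b6=1, b7=1.
p1 = XOR of data positions {3,5,7} = 0⊕0⊕1 = 1
p2 = XOR of data positions {3,6,7} = 0⊕1⊕1 = 0
p4 = XOR of data positions {5,6,7} = 0⊕1⊕1 = 0
Codeword b1..b7 = 1000011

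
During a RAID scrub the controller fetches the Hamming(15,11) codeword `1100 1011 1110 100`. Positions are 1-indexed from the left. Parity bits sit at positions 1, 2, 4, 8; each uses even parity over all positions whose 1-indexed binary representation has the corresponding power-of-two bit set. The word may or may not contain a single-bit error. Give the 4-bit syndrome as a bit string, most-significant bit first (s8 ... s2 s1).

1100

s1: b1⊕b3⊕b5⊕b7⊕b9⊕b11⊕b13⊕b15 = 1⊕0⊕1⊕1⊕1⊕1⊕1⊕0 = 0
s2: b2⊕b3⊕b6⊕b7⊕b10⊕b11⊕b14⊕b15 = 1⊕0⊕0⊕1⊕1⊕1⊕0⊕0 = 0
s4: b4⊕b5⊕b6⊕b7⊕b12⊕b13⊕b14⊕b15 = 0⊕1⊕0⊕1⊕0⊕1⊕0⊕0 = 1
s8: b8⊕b9⊕b10⊕b11⊕b12⊕b13⊕b14⊕b15 = 1⊕1⊕1⊕1⊕0⊕1⊕0⊕0 = 1
Syndrome (s8...s1) = 1100 → position 12.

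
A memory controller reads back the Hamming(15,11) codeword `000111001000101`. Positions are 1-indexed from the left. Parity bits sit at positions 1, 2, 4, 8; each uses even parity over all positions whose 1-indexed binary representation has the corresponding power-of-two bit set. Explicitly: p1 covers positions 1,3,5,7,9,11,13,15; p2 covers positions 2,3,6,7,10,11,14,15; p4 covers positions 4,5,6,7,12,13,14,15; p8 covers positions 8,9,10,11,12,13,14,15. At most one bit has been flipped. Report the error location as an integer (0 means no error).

12

s1: b1⊕b3⊕b5⊕b7⊕b9⊕b11⊕b13⊕b15 = 0⊕0⊕1⊕0⊕1⊕0⊕1⊕1 = 0
s2: b2⊕b3⊕b6⊕b7⊕b10⊕b11⊕b14⊕b15 = 0⊕0⊕1⊕0⊕0⊕0⊕0⊕1 = 0
s4: b4⊕b5⊕b6⊕b7⊕b12⊕b13⊕b14⊕b15 = 1⊕1⊕1⊕0⊕0⊕1⊕0⊕1 = 1
s8: b8⊕b9⊕b10⊕b11⊕b12⊕b13⊕b14⊕b15 = 0⊕1⊕0⊕0⊕0⊕1⊕0⊕1 = 1
Syndrome (s8...s1) = 1100 → position 12.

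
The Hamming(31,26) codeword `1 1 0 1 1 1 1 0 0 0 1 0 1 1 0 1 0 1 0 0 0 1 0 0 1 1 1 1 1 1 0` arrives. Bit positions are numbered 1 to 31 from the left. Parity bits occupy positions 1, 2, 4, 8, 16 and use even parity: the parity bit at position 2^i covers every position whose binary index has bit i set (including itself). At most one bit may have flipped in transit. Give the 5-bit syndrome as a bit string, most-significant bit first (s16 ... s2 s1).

11000

s1: b1⊕b3⊕b5⊕b7⊕b9⊕b11⊕b13⊕b15⊕b17⊕b19⊕b21⊕b23⊕b25⊕b27⊕b29⊕b31 = 1⊕0⊕1⊕1⊕0⊕1⊕1⊕0⊕0⊕0⊕0⊕0⊕1⊕1⊕1⊕0 = 0
s2: b2⊕b3⊕b6⊕b7⊕b10⊕b11⊕b14⊕b15⊕b18⊕b19⊕b22⊕b23⊕b26⊕b27⊕b30⊕b31 = 1⊕0⊕1⊕1⊕0⊕1⊕1⊕0⊕1⊕0⊕1⊕0⊕1⊕1⊕1⊕0 = 0
s4: b4⊕b5⊕b6⊕b7⊕b12⊕b13⊕b14⊕b15⊕b20⊕b21⊕b22⊕b23⊕b28⊕b29⊕b30⊕b31 = 1⊕1⊕1⊕1⊕0⊕1⊕1⊕0⊕0⊕0⊕1⊕0⊕1⊕1⊕1⊕0 = 0
s8: b8⊕b9⊕b10⊕b11⊕b12⊕b13⊕b14⊕b15⊕b24⊕b25⊕b26⊕b27⊕b28⊕b29⊕b30⊕b31 = 0⊕0⊕0⊕1⊕0⊕1⊕1⊕0⊕0⊕1⊕1⊕1⊕1⊕1⊕1⊕0 = 1
s16: b16⊕b17⊕b18⊕b19⊕b20⊕b21⊕b22⊕b23⊕b24⊕b25⊕b26⊕b27⊕b28⊕b29⊕b30⊕b31 = 1⊕0⊕1⊕0⊕0⊕0⊕1⊕0⊕0⊕1⊕1⊕1⊕1⊕1⊕1⊕0 = 1
Syndrome (s16...s1) = 11000 → position 24.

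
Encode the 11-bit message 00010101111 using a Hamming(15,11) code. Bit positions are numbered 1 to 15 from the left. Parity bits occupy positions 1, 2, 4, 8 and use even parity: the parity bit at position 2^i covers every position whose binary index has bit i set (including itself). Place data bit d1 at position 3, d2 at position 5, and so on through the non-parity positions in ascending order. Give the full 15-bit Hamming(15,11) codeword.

100100110101111

Place data bits at non-power-of-two positions: b3=0, b5=0, b6=0, b7=1, b9=0, b10=1, b11=0, b12=1, b13=1, b14=1, b15=1.
p1 = XOR of data positions {3,5,7,9,11,13,15} = 0⊕0⊕1⊕0⊕0⊕1⊕1 = 1
p2 = XOR of data positions {3,6,7,10,11,14,15} = 0⊕0⊕1⊕1⊕0⊕1⊕1 = 0
p4 = XOR of data positions {5,6,7,12,13,14,15} = 0⊕0⊕1⊕1⊕1⊕1⊕1 = 1
p8 = XOR of data positions {9,10,11,12,13,14,15} = 0⊕1⊕0⊕1⊕1⊕1⊕1 = 1
Codeword b1..b15 = 100100110101111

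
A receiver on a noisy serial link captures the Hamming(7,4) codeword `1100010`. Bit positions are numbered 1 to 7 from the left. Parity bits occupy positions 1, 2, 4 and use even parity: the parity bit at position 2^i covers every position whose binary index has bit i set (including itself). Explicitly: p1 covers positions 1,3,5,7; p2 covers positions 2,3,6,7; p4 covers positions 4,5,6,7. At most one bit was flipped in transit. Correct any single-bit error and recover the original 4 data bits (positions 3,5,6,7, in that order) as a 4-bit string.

0110

s1: b1⊕b3⊕b5⊕b7 = 1⊕0⊕0⊕0 = 1
s2: b2⊕b3⊕b6⊕b7 = 1⊕0⊕1⊕0 = 0
s4: b4⊕b5⊕b6⊕b7 = 0⊕0⊕1⊕0 = 1
Syndrome (s4...s1) = 101 → position 5.
Flip bit 5: corrected codeword = 1100110
Data bits at positions 3,5,6,7: 0110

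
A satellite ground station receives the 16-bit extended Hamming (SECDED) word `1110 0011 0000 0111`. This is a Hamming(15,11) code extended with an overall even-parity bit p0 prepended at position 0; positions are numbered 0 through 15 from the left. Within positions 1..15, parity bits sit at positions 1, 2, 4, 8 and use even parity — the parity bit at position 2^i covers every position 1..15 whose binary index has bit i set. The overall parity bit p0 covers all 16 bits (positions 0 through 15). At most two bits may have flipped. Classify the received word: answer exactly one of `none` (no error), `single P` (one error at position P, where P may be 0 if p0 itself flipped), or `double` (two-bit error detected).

double

s1: b1⊕b3⊕b5⊕b7⊕b9⊕b11⊕b13⊕b15 = 1⊕0⊕0⊕1⊕0⊕0⊕1⊕1 = 0
s2: b2⊕b3⊕b6⊕b7⊕b10⊕b11⊕b14⊕b15 = 1⊕0⊕1⊕1⊕0⊕0⊕1⊕1 = 1
s4: b4⊕b5⊕b6⊕b7⊕b12⊕b13⊕b14⊕b15 = 0⊕0⊕1⊕1⊕0⊕1⊕1⊕1 = 1
s8: b8⊕b9⊕b10⊕b11⊕b12⊕b13⊕b14⊕b15 = 0⊕0⊕0⊕0⊕0⊕1⊕1⊕1 = 1
Syndrome (s8...s1) = 1110 → position 14.
Overall parity (XOR of all 16 bits, including p0): 1⊕1⊕1⊕0⊕0⊕0⊕1⊕1⊕0⊕0⊕0⊕0⊕0⊕1⊕1⊕1 = 0
Overall=0, syndrome position=14 → double-bit error detected (uncorrectable).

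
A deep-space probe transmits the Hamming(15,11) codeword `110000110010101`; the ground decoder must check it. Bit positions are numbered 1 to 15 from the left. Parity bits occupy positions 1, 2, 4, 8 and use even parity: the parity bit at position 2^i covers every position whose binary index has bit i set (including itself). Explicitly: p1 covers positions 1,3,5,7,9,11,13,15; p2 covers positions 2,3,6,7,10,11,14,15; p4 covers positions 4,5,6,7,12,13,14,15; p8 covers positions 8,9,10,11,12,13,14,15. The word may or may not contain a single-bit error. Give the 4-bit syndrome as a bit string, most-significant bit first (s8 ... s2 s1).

0101

s1: b1⊕b3⊕b5⊕b7⊕b9⊕b11⊕b13⊕b15 = 1⊕0⊕0⊕1⊕0⊕1⊕1⊕1 = 1
s2: b2⊕b3⊕b6⊕b7⊕b10⊕b11⊕b14⊕b15 = 1⊕0⊕0⊕1⊕0⊕1⊕0⊕1 = 0
s4: b4⊕b5⊕b6⊕b7⊕b12⊕b13⊕b14⊕b15 = 0⊕0⊕0⊕1⊕0⊕1⊕0⊕1 = 1
s8: b8⊕b9⊕b10⊕b11⊕b12⊕b13⊕b14⊕b15 = 1⊕0⊕0⊕1⊕0⊕1⊕0⊕1 = 0
Syndrome (s8...s1) = 0101 → position 5.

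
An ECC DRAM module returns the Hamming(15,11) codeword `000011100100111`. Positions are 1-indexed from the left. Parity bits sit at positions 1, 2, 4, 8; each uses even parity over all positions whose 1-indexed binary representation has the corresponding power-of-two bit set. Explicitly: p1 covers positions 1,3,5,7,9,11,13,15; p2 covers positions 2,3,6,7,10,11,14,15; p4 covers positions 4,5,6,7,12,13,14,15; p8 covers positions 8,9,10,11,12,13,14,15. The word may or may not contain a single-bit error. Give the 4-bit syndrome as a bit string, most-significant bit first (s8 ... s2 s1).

s1: b1⊕b3⊕b5⊕b7⊕b9⊕b11⊕b13⊕b15 = 0⊕0⊕1⊕1⊕0⊕0⊕1⊕1 = 0
s2: b2⊕b3⊕b6⊕b7⊕b10⊕b11⊕b14⊕b15 = 0⊕0⊕1⊕1⊕1⊕0⊕1⊕1 = 1
s4: b4⊕b5⊕b6⊕b7⊕b12⊕b13⊕b14⊕b15 = 0⊕1⊕1⊕1⊕0⊕1⊕1⊕1 = 0
s8: b8⊕b9⊕b10⊕b11⊕b12⊕b13⊕b14⊕b15 = 0⊕0⊕1⊕0⊕0⊕1⊕1⊕1 = 0
Syndrome (s8...s1) = 0010 → position 2.

0010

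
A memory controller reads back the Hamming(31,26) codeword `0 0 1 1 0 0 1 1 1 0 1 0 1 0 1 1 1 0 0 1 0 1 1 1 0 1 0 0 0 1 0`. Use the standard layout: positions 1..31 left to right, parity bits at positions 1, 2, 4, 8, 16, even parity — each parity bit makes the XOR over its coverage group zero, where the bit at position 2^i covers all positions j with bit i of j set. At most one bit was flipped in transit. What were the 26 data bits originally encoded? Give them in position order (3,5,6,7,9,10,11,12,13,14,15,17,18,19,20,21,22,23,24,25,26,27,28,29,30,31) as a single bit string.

10011010101100101110100010

s1: b1⊕b3⊕b5⊕b7⊕b9⊕b11⊕b13⊕b15⊕b17⊕b19⊕b21⊕b23⊕b25⊕b27⊕b29⊕b31 = 0⊕1⊕0⊕1⊕1⊕1⊕1⊕1⊕1⊕0⊕0⊕1⊕0⊕0⊕0⊕0 = 0
s2: b2⊕b3⊕b6⊕b7⊕b10⊕b11⊕b14⊕b15⊕b18⊕b19⊕b22⊕b23⊕b26⊕b27⊕b30⊕b31 = 0⊕1⊕0⊕1⊕0⊕1⊕0⊕1⊕0⊕0⊕1⊕1⊕1⊕0⊕1⊕0 = 0
s4: b4⊕b5⊕b6⊕b7⊕b12⊕b13⊕b14⊕b15⊕b20⊕b21⊕b22⊕b23⊕b28⊕b29⊕b30⊕b31 = 1⊕0⊕0⊕1⊕0⊕1⊕0⊕1⊕1⊕0⊕1⊕1⊕0⊕0⊕1⊕0 = 0
s8: b8⊕b9⊕b10⊕b11⊕b12⊕b13⊕b14⊕b15⊕b24⊕b25⊕b26⊕b27⊕b28⊕b29⊕b30⊕b31 = 1⊕1⊕0⊕1⊕0⊕1⊕0⊕1⊕1⊕0⊕1⊕0⊕0⊕0⊕1⊕0 = 0
s16: b16⊕b17⊕b18⊕b19⊕b20⊕b21⊕b22⊕b23⊕b24⊕b25⊕b26⊕b27⊕b28⊕b29⊕b30⊕b31 = 1⊕1⊕0⊕0⊕1⊕0⊕1⊕1⊕1⊕0⊕1⊕0⊕0⊕0⊕1⊕0 = 0
Syndrome (s16...s1) = 00000 → position 0 (no error).
No correction needed.
Data bits at positions 3,5,6,7,9,10,11,12,13,14,15,17,18,19,20,21,22,23,24,25,26,27,28,29,30,31: 10011010101100101110100010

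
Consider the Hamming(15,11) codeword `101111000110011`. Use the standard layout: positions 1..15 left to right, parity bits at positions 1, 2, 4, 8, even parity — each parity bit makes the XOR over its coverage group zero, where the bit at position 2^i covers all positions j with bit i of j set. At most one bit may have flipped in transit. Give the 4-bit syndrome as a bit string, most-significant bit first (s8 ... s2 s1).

0101

s1: b1⊕b3⊕b5⊕b7⊕b9⊕b11⊕b13⊕b15 = 1⊕1⊕1⊕0⊕0⊕1⊕0⊕1 = 1
s2: b2⊕b3⊕b6⊕b7⊕b10⊕b11⊕b14⊕b15 = 0⊕1⊕1⊕0⊕1⊕1⊕1⊕1 = 0
s4: b4⊕b5⊕b6⊕b7⊕b12⊕b13⊕b14⊕b15 = 1⊕1⊕1⊕0⊕0⊕0⊕1⊕1 = 1
s8: b8⊕b9⊕b10⊕b11⊕b12⊕b13⊕b14⊕b15 = 0⊕0⊕1⊕1⊕0⊕0⊕1⊕1 = 0
Syndrome (s8...s1) = 0101 → position 5.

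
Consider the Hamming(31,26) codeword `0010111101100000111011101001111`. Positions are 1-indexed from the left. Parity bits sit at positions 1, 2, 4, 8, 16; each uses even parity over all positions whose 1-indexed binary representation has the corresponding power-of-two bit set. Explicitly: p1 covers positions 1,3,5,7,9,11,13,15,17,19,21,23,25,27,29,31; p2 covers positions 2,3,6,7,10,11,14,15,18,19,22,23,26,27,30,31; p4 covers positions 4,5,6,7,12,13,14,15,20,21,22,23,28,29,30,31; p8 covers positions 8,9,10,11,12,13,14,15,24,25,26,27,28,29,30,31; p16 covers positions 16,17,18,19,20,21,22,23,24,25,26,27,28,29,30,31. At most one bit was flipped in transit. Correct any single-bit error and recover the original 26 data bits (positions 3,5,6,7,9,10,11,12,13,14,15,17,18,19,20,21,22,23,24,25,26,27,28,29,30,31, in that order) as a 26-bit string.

s1: b1⊕b3⊕b5⊕b7⊕b9⊕b11⊕b13⊕b15⊕b17⊕b19⊕b21⊕b23⊕b25⊕b27⊕b29⊕b31 = 0⊕1⊕1⊕1⊕0⊕1⊕0⊕0⊕1⊕1⊕1⊕1⊕1⊕0⊕1⊕1 = 1
s2: b2⊕b3⊕b6⊕b7⊕b10⊕b11⊕b14⊕b15⊕b18⊕b19⊕b22⊕b23⊕b26⊕b27⊕b30⊕b31 = 0⊕1⊕1⊕1⊕1⊕1⊕0⊕0⊕1⊕1⊕1⊕1⊕0⊕0⊕1⊕1 = 1
s4: b4⊕b5⊕b6⊕b7⊕b12⊕b13⊕b14⊕b15⊕b20⊕b21⊕b22⊕b23⊕b28⊕b29⊕b30⊕b31 = 0⊕1⊕1⊕1⊕0⊕0⊕0⊕0⊕0⊕1⊕1⊕1⊕1⊕1⊕1⊕1 = 0
s8: b8⊕b9⊕b10⊕b11⊕b12⊕b13⊕b14⊕b15⊕b24⊕b25⊕b26⊕b27⊕b28⊕b29⊕b30⊕b31 = 1⊕0⊕1⊕1⊕0⊕0⊕0⊕0⊕0⊕1⊕0⊕0⊕1⊕1⊕1⊕1 = 0
s16: b16⊕b17⊕b18⊕b19⊕b20⊕b21⊕b22⊕b23⊕b24⊕b25⊕b26⊕b27⊕b28⊕b29⊕b30⊕b31 = 0⊕1⊕1⊕1⊕0⊕1⊕1⊕1⊕0⊕1⊕0⊕0⊕1⊕1⊕1⊕1 = 1
Syndrome (s16...s1) = 10011 → position 19.
Flip bit 19: corrected codeword = 0010111101100000110011101001111
Data bits at positions 3,5,6,7,9,10,11,12,13,14,15,17,18,19,20,21,22,23,24,25,26,27,28,29,30,31: 11110110000110011101001111

11110110000110011101001111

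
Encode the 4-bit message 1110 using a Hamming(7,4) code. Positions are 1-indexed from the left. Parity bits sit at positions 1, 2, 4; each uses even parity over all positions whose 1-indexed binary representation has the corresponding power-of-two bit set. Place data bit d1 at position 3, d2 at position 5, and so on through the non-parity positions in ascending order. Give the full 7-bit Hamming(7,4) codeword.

Place data bits at non-power-of-two positions: b3=1, b5=1, b6=1, b7=0.
p1 = XOR of data positions {3,5,7} = 1⊕1⊕0 = 0
p2 = XOR of data positions {3,6,7} = 1⊕1⊕0 = 0
p4 = XOR of data positions {5,6,7} = 1⊕1⊕0 = 0
Codeword b1..b7 = 0010110

0010110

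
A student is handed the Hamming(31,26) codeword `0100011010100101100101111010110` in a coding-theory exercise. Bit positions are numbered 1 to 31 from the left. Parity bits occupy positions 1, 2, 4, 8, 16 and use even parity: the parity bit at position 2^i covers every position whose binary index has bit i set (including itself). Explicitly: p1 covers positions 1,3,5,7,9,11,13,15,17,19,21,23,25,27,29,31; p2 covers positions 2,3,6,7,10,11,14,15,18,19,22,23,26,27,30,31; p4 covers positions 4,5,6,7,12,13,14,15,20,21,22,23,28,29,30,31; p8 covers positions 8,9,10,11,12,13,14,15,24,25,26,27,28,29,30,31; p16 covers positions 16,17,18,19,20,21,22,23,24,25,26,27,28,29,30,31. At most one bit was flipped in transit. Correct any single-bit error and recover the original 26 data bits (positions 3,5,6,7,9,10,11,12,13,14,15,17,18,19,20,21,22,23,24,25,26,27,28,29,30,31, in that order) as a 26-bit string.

s1: b1⊕b3⊕b5⊕b7⊕b9⊕b11⊕b13⊕b15⊕b17⊕b19⊕b21⊕b23⊕b25⊕b27⊕b29⊕b31 = 0⊕0⊕0⊕1⊕1⊕1⊕0⊕0⊕1⊕0⊕0⊕1⊕1⊕1⊕1⊕0 = 0
s2: b2⊕b3⊕b6⊕b7⊕b10⊕b11⊕b14⊕b15⊕b18⊕b19⊕b22⊕b23⊕b26⊕b27⊕b30⊕b31 = 1⊕0⊕1⊕1⊕0⊕1⊕1⊕0⊕0⊕0⊕1⊕1⊕0⊕1⊕1⊕0 = 1
s4: b4⊕b5⊕b6⊕b7⊕b12⊕b13⊕b14⊕b15⊕b20⊕b21⊕b22⊕b23⊕b28⊕b29⊕b30⊕b31 = 0⊕0⊕1⊕1⊕0⊕0⊕1⊕0⊕1⊕0⊕1⊕1⊕0⊕1⊕1⊕0 = 0
s8: b8⊕b9⊕b10⊕b11⊕b12⊕b13⊕b14⊕b15⊕b24⊕b25⊕b26⊕b27⊕b28⊕b29⊕b30⊕b31 = 0⊕1⊕0⊕1⊕0⊕0⊕1⊕0⊕1⊕1⊕0⊕1⊕0⊕1⊕1⊕0 = 0
s16: b16⊕b17⊕b18⊕b19⊕b20⊕b21⊕b22⊕b23⊕b24⊕b25⊕b26⊕b27⊕b28⊕b29⊕b30⊕b31 = 1⊕1⊕0⊕0⊕1⊕0⊕1⊕1⊕1⊕1⊕0⊕1⊕0⊕1⊕1⊕0 = 0
Syndrome (s16...s1) = 00010 → position 2.
Flip bit 2: corrected codeword = 0000011010100101100101111010110
Data bits at positions 3,5,6,7,9,10,11,12,13,14,15,17,18,19,20,21,22,23,24,25,26,27,28,29,30,31: 00111010010100101111010110

00111010010100101111010110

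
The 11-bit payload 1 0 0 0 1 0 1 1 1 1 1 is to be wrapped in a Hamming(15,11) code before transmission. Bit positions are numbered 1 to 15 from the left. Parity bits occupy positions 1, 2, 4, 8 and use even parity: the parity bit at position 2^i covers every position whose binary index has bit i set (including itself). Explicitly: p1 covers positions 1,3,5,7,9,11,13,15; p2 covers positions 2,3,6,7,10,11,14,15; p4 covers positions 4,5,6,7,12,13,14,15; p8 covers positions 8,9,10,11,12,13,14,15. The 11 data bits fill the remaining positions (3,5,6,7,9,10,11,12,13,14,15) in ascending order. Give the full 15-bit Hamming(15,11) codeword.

101000001011111

Place data bits at non-power-of-two positions: b3=1, b5=0, b6=0, b7=0, b9=1, b10=0, b11=1, b12=1, b13=1, b14=1, b15=1.
p1 = XOR of data positions {3,5,7,9,11,13,15} = 1⊕0⊕0⊕1⊕1⊕1⊕1 = 1
p2 = XOR of data positions {3,6,7,10,11,14,15} = 1⊕0⊕0⊕0⊕1⊕1⊕1 = 0
p4 = XOR of data positions {5,6,7,12,13,14,15} = 0⊕0⊕0⊕1⊕1⊕1⊕1 = 0
p8 = XOR of data positions {9,10,11,12,13,14,15} = 1⊕0⊕1⊕1⊕1⊕1⊕1 = 0
Codeword b1..b15 = 101000001011111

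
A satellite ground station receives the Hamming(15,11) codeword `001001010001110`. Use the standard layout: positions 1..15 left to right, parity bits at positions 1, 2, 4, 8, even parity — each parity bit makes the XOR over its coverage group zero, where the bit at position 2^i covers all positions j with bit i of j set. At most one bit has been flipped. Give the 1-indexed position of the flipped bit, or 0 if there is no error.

2

s1: b1⊕b3⊕b5⊕b7⊕b9⊕b11⊕b13⊕b15 = 0⊕1⊕0⊕0⊕0⊕0⊕1⊕0 = 0
s2: b2⊕b3⊕b6⊕b7⊕b10⊕b11⊕b14⊕b15 = 0⊕1⊕1⊕0⊕0⊕0⊕1⊕0 = 1
s4: b4⊕b5⊕b6⊕b7⊕b12⊕b13⊕b14⊕b15 = 0⊕0⊕1⊕0⊕1⊕1⊕1⊕0 = 0
s8: b8⊕b9⊕b10⊕b11⊕b12⊕b13⊕b14⊕b15 = 1⊕0⊕0⊕0⊕1⊕1⊕1⊕0 = 0
Syndrome (s8...s1) = 0010 → position 2.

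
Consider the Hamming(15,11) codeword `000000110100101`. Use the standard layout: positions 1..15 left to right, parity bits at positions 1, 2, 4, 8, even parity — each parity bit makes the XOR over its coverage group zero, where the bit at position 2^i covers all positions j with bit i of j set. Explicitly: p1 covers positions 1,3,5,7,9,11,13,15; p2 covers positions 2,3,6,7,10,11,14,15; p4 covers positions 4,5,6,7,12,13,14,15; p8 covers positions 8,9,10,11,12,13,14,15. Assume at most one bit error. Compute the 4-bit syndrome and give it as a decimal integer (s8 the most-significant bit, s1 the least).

7

s1: b1⊕b3⊕b5⊕b7⊕b9⊕b11⊕b13⊕b15 = 0⊕0⊕0⊕1⊕0⊕0⊕1⊕1 = 1
s2: b2⊕b3⊕b6⊕b7⊕b10⊕b11⊕b14⊕b15 = 0⊕0⊕0⊕1⊕1⊕0⊕0⊕1 = 1
s4: b4⊕b5⊕b6⊕b7⊕b12⊕b13⊕b14⊕b15 = 0⊕0⊕0⊕1⊕0⊕1⊕0⊕1 = 1
s8: b8⊕b9⊕b10⊕b11⊕b12⊕b13⊕b14⊕b15 = 1⊕0⊕1⊕0⊕0⊕1⊕0⊕1 = 0
Syndrome (s8...s1) = 0111 → position 7.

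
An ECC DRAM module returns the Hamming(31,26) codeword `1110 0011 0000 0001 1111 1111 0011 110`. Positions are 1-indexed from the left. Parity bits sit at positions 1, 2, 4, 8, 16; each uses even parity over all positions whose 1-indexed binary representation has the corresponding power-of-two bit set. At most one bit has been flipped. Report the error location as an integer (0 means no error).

19

s1: b1⊕b3⊕b5⊕b7⊕b9⊕b11⊕b13⊕b15⊕b17⊕b19⊕b21⊕b23⊕b25⊕b27⊕b29⊕b31 = 1⊕1⊕0⊕1⊕0⊕0⊕0⊕0⊕1⊕1⊕1⊕1⊕0⊕1⊕1⊕0 = 1
s2: b2⊕b3⊕b6⊕b7⊕b10⊕b11⊕b14⊕b15⊕b18⊕b19⊕b22⊕b23⊕b26⊕b27⊕b30⊕b31 = 1⊕1⊕0⊕1⊕0⊕0⊕0⊕0⊕1⊕1⊕1⊕1⊕0⊕1⊕1⊕0 = 1
s4: b4⊕b5⊕b6⊕b7⊕b12⊕b13⊕b14⊕b15⊕b20⊕b21⊕b22⊕b23⊕b28⊕b29⊕b30⊕b31 = 0⊕0⊕0⊕1⊕0⊕0⊕0⊕0⊕1⊕1⊕1⊕1⊕1⊕1⊕1⊕0 = 0
s8: b8⊕b9⊕b10⊕b11⊕b12⊕b13⊕b14⊕b15⊕b24⊕b25⊕b26⊕b27⊕b28⊕b29⊕b30⊕b31 = 1⊕0⊕0⊕0⊕0⊕0⊕0⊕0⊕1⊕0⊕0⊕1⊕1⊕1⊕1⊕0 = 0
s16: b16⊕b17⊕b18⊕b19⊕b20⊕b21⊕b22⊕b23⊕b24⊕b25⊕b26⊕b27⊕b28⊕b29⊕b30⊕b31 = 1⊕1⊕1⊕1⊕1⊕1⊕1⊕1⊕1⊕0⊕0⊕1⊕1⊕1⊕1⊕0 = 1
Syndrome (s16...s1) = 10011 → position 19.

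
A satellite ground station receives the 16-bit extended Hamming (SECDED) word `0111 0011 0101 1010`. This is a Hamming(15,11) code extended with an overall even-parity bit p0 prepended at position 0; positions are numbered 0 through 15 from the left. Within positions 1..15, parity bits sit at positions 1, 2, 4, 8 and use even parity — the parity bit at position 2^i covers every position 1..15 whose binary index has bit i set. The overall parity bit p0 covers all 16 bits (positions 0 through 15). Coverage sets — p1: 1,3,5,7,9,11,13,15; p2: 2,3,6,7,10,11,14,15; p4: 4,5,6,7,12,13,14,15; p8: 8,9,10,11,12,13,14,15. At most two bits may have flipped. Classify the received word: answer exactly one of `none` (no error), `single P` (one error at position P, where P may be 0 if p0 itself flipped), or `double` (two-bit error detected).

s1: b1⊕b3⊕b5⊕b7⊕b9⊕b11⊕b13⊕b15 = 1⊕1⊕0⊕1⊕1⊕1⊕0⊕0 = 1
s2: b2⊕b3⊕b6⊕b7⊕b10⊕b11⊕b14⊕b15 = 1⊕1⊕1⊕1⊕0⊕1⊕1⊕0 = 0
s4: b4⊕b5⊕b6⊕b7⊕b12⊕b13⊕b14⊕b15 = 0⊕0⊕1⊕1⊕1⊕0⊕1⊕0 = 0
s8: b8⊕b9⊕b10⊕b11⊕b12⊕b13⊕b14⊕b15 = 0⊕1⊕0⊕1⊕1⊕0⊕1⊕0 = 0
Syndrome (s8...s1) = 0001 → position 1.
Overall parity (XOR of all 16 bits, including p0): 0⊕1⊕1⊕1⊕0⊕0⊕1⊕1⊕0⊕1⊕0⊕1⊕1⊕0⊕1⊕0 = 1
Overall=1, syndrome position=1 → single-bit error at position 1.

single 1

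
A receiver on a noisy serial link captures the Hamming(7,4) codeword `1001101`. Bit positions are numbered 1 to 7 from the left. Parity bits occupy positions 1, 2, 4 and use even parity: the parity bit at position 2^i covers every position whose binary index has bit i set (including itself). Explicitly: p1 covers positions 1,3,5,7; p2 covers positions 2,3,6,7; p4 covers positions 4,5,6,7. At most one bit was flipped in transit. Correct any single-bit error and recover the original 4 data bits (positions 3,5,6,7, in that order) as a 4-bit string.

0100

s1: b1⊕b3⊕b5⊕b7 = 1⊕0⊕1⊕1 = 1
s2: b2⊕b3⊕b6⊕b7 = 0⊕0⊕0⊕1 = 1
s4: b4⊕b5⊕b6⊕b7 = 1⊕1⊕0⊕1 = 1
Syndrome (s4...s1) = 111 → position 7.
Flip bit 7: corrected codeword = 1001100
Data bits at positions 3,5,6,7: 0100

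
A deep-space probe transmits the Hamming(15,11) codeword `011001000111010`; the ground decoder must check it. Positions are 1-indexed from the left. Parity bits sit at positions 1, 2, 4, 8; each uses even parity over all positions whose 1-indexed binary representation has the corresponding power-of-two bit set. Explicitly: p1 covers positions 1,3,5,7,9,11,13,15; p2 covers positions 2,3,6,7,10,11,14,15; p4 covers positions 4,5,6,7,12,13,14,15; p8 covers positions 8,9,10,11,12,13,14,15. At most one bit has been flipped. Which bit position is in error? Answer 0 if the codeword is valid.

s1: b1⊕b3⊕b5⊕b7⊕b9⊕b11⊕b13⊕b15 = 0⊕1⊕0⊕0⊕0⊕1⊕0⊕0 = 0
s2: b2⊕b3⊕b6⊕b7⊕b10⊕b11⊕b14⊕b15 = 1⊕1⊕1⊕0⊕1⊕1⊕1⊕0 = 0
s4: b4⊕b5⊕b6⊕b7⊕b12⊕b13⊕b14⊕b15 = 0⊕0⊕1⊕0⊕1⊕0⊕1⊕0 = 1
s8: b8⊕b9⊕b10⊕b11⊕b12⊕b13⊕b14⊕b15 = 0⊕0⊕1⊕1⊕1⊕0⊕1⊕0 = 0
Syndrome (s8...s1) = 0100 → position 4.

4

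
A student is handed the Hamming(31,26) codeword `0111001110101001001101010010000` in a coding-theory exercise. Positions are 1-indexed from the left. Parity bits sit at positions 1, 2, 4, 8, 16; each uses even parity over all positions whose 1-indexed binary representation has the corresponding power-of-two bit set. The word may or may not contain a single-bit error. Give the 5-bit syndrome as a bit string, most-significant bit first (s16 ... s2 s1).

s1: b1⊕b3⊕b5⊕b7⊕b9⊕b11⊕b13⊕b15⊕b17⊕b19⊕b21⊕b23⊕b25⊕b27⊕b29⊕b31 = 0⊕1⊕0⊕1⊕1⊕1⊕1⊕0⊕0⊕1⊕0⊕0⊕0⊕1⊕0⊕0 = 1
s2: b2⊕b3⊕b6⊕b7⊕b10⊕b11⊕b14⊕b15⊕b18⊕b19⊕b22⊕b23⊕b26⊕b27⊕b30⊕b31 = 1⊕1⊕0⊕1⊕0⊕1⊕0⊕0⊕0⊕1⊕1⊕0⊕0⊕1⊕0⊕0 = 1
s4: b4⊕b5⊕b6⊕b7⊕b12⊕b13⊕b14⊕b15⊕b20⊕b21⊕b22⊕b23⊕b28⊕b29⊕b30⊕b31 = 1⊕0⊕0⊕1⊕0⊕1⊕0⊕0⊕1⊕0⊕1⊕0⊕0⊕0⊕0⊕0 = 1
s8: b8⊕b9⊕b10⊕b11⊕b12⊕b13⊕b14⊕b15⊕b24⊕b25⊕b26⊕b27⊕b28⊕b29⊕b30⊕b31 = 1⊕1⊕0⊕1⊕0⊕1⊕0⊕0⊕1⊕0⊕0⊕1⊕0⊕0⊕0⊕0 = 0
s16: b16⊕b17⊕b18⊕b19⊕b20⊕b21⊕b22⊕b23⊕b24⊕b25⊕b26⊕b27⊕b28⊕b29⊕b30⊕b31 = 1⊕0⊕0⊕1⊕1⊕0⊕1⊕0⊕1⊕0⊕0⊕1⊕0⊕0⊕0⊕0 = 0
Syndrome (s16...s1) = 00111 → position 7.

00111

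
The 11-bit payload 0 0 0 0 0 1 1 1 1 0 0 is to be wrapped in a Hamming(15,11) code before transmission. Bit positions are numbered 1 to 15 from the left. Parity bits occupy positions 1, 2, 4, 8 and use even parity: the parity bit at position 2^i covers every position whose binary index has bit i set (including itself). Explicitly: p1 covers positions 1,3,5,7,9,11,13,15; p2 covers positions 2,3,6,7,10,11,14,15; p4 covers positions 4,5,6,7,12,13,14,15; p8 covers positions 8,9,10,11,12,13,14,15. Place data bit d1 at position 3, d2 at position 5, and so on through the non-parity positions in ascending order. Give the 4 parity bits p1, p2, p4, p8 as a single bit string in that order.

0000

Place data bits at non-power-of-two positions: b3=0, b5=0, b6=0, b7=0, b9=0, b10=1, b11=1, b12=1, b13=1, b14=0, b15=0.
p1 = XOR of data positions {3,5,7,9,11,13,15} = 0⊕0⊕0⊕0⊕1⊕1⊕0 = 0
p2 = XOR of data positions {3,6,7,10,11,14,15} = 0⊕0⊕0⊕1⊕1⊕0⊕0 = 0
p4 = XOR of data positions {5,6,7,12,13,14,15} = 0⊕0⊕0⊕1⊕1⊕0⊕0 = 0
p8 = XOR of data positions {9,10,11,12,13,14,15} = 0⊕1⊕1⊕1⊕1⊕0⊕0 = 0
Parity bits p1,p2,p4,p8 = 0000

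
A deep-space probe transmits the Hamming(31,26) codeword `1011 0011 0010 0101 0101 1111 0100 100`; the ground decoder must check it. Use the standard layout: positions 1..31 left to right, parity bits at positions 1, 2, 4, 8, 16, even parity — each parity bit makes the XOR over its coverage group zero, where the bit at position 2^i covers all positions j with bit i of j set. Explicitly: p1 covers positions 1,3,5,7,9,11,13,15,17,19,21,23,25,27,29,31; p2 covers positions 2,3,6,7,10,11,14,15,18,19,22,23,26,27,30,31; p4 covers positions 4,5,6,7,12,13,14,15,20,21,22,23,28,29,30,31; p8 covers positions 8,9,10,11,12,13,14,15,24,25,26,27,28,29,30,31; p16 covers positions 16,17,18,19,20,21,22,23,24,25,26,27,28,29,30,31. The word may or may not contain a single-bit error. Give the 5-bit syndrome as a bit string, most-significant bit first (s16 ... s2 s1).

s1: b1⊕b3⊕b5⊕b7⊕b9⊕b11⊕b13⊕b15⊕b17⊕b19⊕b21⊕b23⊕b25⊕b27⊕b29⊕b31 = 1⊕1⊕0⊕1⊕0⊕1⊕0⊕0⊕0⊕0⊕1⊕1⊕0⊕0⊕1⊕0 = 1
s2: b2⊕b3⊕b6⊕b7⊕b10⊕b11⊕b14⊕b15⊕b18⊕b19⊕b22⊕b23⊕b26⊕b27⊕b30⊕b31 = 0⊕1⊕0⊕1⊕0⊕1⊕1⊕0⊕1⊕0⊕1⊕1⊕1⊕0⊕0⊕0 = 0
s4: b4⊕b5⊕b6⊕b7⊕b12⊕b13⊕b14⊕b15⊕b20⊕b21⊕b22⊕b23⊕b28⊕b29⊕b30⊕b31 = 1⊕0⊕0⊕1⊕0⊕0⊕1⊕0⊕1⊕1⊕1⊕1⊕0⊕1⊕0⊕0 = 0
s8: b8⊕b9⊕b10⊕b11⊕b12⊕b13⊕b14⊕b15⊕b24⊕b25⊕b26⊕b27⊕b28⊕b29⊕b30⊕b31 = 1⊕0⊕0⊕1⊕0⊕0⊕1⊕0⊕1⊕0⊕1⊕0⊕0⊕1⊕0⊕0 = 0
s16: b16⊕b17⊕b18⊕b19⊕b20⊕b21⊕b22⊕b23⊕b24⊕b25⊕b26⊕b27⊕b28⊕b29⊕b30⊕b31 = 1⊕0⊕1⊕0⊕1⊕1⊕1⊕1⊕1⊕0⊕1⊕0⊕0⊕1⊕0⊕0 = 1
Syndrome (s16...s1) = 10001 → position 17.

10001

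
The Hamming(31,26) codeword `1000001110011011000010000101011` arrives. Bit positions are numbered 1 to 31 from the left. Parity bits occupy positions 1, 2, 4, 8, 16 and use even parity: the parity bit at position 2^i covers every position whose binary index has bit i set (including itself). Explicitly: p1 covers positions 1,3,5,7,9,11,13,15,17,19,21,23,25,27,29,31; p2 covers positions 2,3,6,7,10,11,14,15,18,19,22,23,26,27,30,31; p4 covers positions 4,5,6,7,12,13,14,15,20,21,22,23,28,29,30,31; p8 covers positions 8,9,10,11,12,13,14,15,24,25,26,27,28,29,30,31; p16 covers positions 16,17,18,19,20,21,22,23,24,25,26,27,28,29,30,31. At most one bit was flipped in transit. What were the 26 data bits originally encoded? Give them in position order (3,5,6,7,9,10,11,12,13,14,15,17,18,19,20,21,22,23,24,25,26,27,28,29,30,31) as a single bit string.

s1: b1⊕b3⊕b5⊕b7⊕b9⊕b11⊕b13⊕b15⊕b17⊕b19⊕b21⊕b23⊕b25⊕b27⊕b29⊕b31 = 1⊕0⊕0⊕1⊕1⊕0⊕1⊕1⊕0⊕0⊕1⊕0⊕0⊕0⊕0⊕1 = 1
s2: b2⊕b3⊕b6⊕b7⊕b10⊕b11⊕b14⊕b15⊕b18⊕b19⊕b22⊕b23⊕b26⊕b27⊕b30⊕b31 = 0⊕0⊕0⊕1⊕0⊕0⊕0⊕1⊕0⊕0⊕0⊕0⊕1⊕0⊕1⊕1 = 1
s4: b4⊕b5⊕b6⊕b7⊕b12⊕b13⊕b14⊕b15⊕b20⊕b21⊕b22⊕b23⊕b28⊕b29⊕b30⊕b31 = 0⊕0⊕0⊕1⊕1⊕1⊕0⊕1⊕0⊕1⊕0⊕0⊕1⊕0⊕1⊕1 = 0
s8: b8⊕b9⊕b10⊕b11⊕b12⊕b13⊕b14⊕b15⊕b24⊕b25⊕b26⊕b27⊕b28⊕b29⊕b30⊕b31 = 1⊕1⊕0⊕0⊕1⊕1⊕0⊕1⊕0⊕0⊕1⊕0⊕1⊕0⊕1⊕1 = 1
s16: b16⊕b17⊕b18⊕b19⊕b20⊕b21⊕b22⊕b23⊕b24⊕b25⊕b26⊕b27⊕b28⊕b29⊕b30⊕b31 = 1⊕0⊕0⊕0⊕0⊕1⊕0⊕0⊕0⊕0⊕1⊕0⊕1⊕0⊕1⊕1 = 0
Syndrome (s16...s1) = 01011 → position 11.
Flip bit 11: corrected codeword = 1000001110111011000010000101011
Data bits at positions 3,5,6,7,9,10,11,12,13,14,15,17,18,19,20,21,22,23,24,25,26,27,28,29,30,31: 00011011101000010000101011

00011011101000010000101011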